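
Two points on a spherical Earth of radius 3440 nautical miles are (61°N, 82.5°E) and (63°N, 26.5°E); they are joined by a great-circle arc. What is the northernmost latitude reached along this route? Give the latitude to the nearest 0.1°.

≈ 65.0°N

The great circle lies in the plane with unit normal n̂ = (p₁ × p₂)/|p₁ × p₂|.
Here n̂_z ≈ -0.423; the vertex latitude is φ_max = arccos|n̂_z| ≈ 65.0°.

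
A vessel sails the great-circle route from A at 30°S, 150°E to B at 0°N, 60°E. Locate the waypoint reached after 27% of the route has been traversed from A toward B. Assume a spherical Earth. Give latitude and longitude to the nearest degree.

Write both endpoints as unit vectors p₁, p₂ with components (cos φ cos λ, cos φ sin λ, sin φ).
The central angle between the endpoints is δ = arccos(p₁·p₂) ≈ 1.571 rad (90.0°).
Interpolate at f = 0.27 with slerp weights a = sin((1−f)δ)/sin δ ≈ 0.911, b = sin(fδ)/sin δ ≈ 0.412.
p = a·p₁ + b·p₂ ≈ (-0.478, 0.751, -0.456); φ = arcsin(p_z) ≈ -27.11°, λ = atan2(p_y, p_x) ≈ 122.46°.

≈ 27°S, 122°E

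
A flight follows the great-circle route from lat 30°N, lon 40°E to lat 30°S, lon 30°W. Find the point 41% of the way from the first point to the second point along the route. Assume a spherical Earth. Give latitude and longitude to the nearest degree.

≈ lat 6°N, lon 11°E

Convert each endpoint to a unit vector on the sphere (x = cos φ cos λ, y = cos φ sin λ, z = sin φ).
The central angle between the endpoints is δ = arccos(p₁·p₂) ≈ 1.564 rad (89.6°).
Interpolate at f = 0.41 with slerp weights a = sin((1−f)δ)/sin δ ≈ 0.797, b = sin(fδ)/sin δ ≈ 0.598.
p = a·p₁ + b·p₂ ≈ (0.978, 0.185, 0.100); φ = arcsin(p_z) ≈ 5.71°, λ = atan2(p_y, p_x) ≈ 10.70°.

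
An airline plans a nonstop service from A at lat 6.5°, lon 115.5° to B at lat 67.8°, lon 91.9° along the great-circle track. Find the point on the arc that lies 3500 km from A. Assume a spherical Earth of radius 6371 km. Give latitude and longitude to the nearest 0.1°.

The haversine formula gives a central angle δ ≈ 1.105 rad (63.3°) between the endpoints. The total great-circle distance is δ·R ≈ 1.105 × 6371 ≈ 7042 km, so the target fraction is f = 3500/7042 ≈ 0.497.
Interpolate at f ≈ 0.497 with slerp weights a = sin((1−f)δ)/sin δ ≈ 0.591, b = sin(fδ)/sin δ ≈ 0.584.
p = a·p₁ + b·p₂ ≈ (-0.260, 0.750, 0.608); φ = arcsin(p_z) ≈ 37.43°, λ = atan2(p_y, p_x) ≈ 109.11°.

≈ lat 37.4°, lon 109.1°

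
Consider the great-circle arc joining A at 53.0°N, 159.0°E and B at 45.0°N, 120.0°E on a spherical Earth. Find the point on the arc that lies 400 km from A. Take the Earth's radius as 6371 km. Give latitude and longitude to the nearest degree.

Write both endpoints as unit vectors p₁, p₂ with components (cos φ cos λ, cos φ sin λ, sin φ).
The central angle between the endpoints is δ = arccos(p₁·p₂) ≈ 0.461 rad (26.4°). The total great-circle distance is δ·R ≈ 0.461 × 6371 ≈ 2940 km, so the target fraction is f = 400/2940 ≈ 0.136.
Interpolate at f ≈ 0.136 with slerp weights a = sin((1−f)δ)/sin δ ≈ 0.872, b = sin(fδ)/sin δ ≈ 0.141.
p = a·p₁ + b·p₂ ≈ (-0.540, 0.274, 0.796); φ = arcsin(p_z) ≈ 52.74°, λ = atan2(p_y, p_x) ≈ 153.05°.

≈ 53°N, 153°E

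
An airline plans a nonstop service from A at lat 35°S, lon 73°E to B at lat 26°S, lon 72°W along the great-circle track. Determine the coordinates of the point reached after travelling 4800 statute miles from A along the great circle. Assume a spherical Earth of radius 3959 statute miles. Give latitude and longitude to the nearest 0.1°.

≈ lat 57.3°S, lon 34.3°W

Convert each endpoint to a unit vector on the sphere (x = cos φ cos λ, y = cos φ sin λ, z = sin φ).
The central angle between the endpoints is δ = arccos(p₁·p₂) ≈ 1.930 rad (110.6°). The total great-circle distance is δ·R ≈ 1.930 × 3959 ≈ 7641 mi, so the target fraction is f = 4800/7641 ≈ 0.628.
Interpolate at f ≈ 0.628 with slerp weights a = sin((1−f)δ)/sin δ ≈ 0.703, b = sin(fδ)/sin δ ≈ 1.000.
p = a·p₁ + b·p₂ ≈ (0.446, -0.305, -0.841); φ = arcsin(p_z) ≈ -57.30°, λ = atan2(p_y, p_x) ≈ -34.34°.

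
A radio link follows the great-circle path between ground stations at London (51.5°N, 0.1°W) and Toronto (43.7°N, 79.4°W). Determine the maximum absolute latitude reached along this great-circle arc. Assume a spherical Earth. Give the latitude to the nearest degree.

The great circle lies in the plane with unit normal n̂ = (p₁ × p₂)/|p₁ × p₂|.
Here n̂_z ≈ -0.566; the vertex latitude is φ_max = arccos|n̂_z| ≈ 55.5°.
Check via Clairaut: cos φ_max = |cos φ₁| · sin C = cos(51.5°)·sin(65.4°) ≈ 0.566, again giving ≈ 55.5°.

≈ 56°N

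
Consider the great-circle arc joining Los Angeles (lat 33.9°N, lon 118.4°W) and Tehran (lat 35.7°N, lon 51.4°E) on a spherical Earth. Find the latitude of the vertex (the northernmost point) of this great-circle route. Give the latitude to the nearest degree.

≈ 83°N

The great circle lies in the plane with unit normal n̂ = (p₁ × p₂)/|p₁ × p₂|.
Here n̂_z ≈ +0.127; the vertex latitude is φ_max = arccos|n̂_z| ≈ 82.7°.
Check via Clairaut: cos φ_max = |cos φ₁| · sin C = cos(33.9°)·sin(8.8°) ≈ 0.127, again giving ≈ 82.7°.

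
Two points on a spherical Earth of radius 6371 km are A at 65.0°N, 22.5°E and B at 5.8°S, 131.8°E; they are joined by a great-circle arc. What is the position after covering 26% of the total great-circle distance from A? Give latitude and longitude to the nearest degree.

≈ 59°N, 81°E

Write both endpoints as unit vectors p₁, p₂ with components (cos φ cos λ, cos φ sin λ, sin φ).
The central angle between the endpoints is δ = arccos(p₁·p₂) ≈ 1.803 rad (103.3°).
Interpolate at f = 0.26 with slerp weights a = sin((1−f)δ)/sin δ ≈ 0.999, b = sin(fδ)/sin δ ≈ 0.464.
p = a·p₁ + b·p₂ ≈ (0.082, 0.506, 0.859); φ = arcsin(p_z) ≈ 59.16°, λ = atan2(p_y, p_x) ≈ 80.78°.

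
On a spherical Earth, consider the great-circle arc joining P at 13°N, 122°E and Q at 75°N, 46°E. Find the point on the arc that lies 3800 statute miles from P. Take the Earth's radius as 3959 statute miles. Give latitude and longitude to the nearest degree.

≈ 64°N, 93°E

The haversine formula gives a central angle δ ≈ 1.289 rad (73.8°) between the endpoints. The total great-circle distance is δ·R ≈ 1.289 × 3959 ≈ 5102 mi, so the target fraction is f = 3800/5102 ≈ 0.745.
Interpolate at f ≈ 0.745 with slerp weights a = sin((1−f)δ)/sin δ ≈ 0.336, b = sin(fδ)/sin δ ≈ 0.853.
p = a·p₁ + b·p₂ ≈ (-0.020, 0.437, 0.899); φ = arcsin(p_z) ≈ 64.08°, λ = atan2(p_y, p_x) ≈ 92.67°.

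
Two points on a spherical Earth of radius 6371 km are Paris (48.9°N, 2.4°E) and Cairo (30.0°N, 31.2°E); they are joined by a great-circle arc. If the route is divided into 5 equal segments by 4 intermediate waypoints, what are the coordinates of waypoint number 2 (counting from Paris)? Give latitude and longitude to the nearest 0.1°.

≈ 42.2°N, 15.9°E

Convert each endpoint to a unit vector on the sphere (x = cos φ cos λ, y = cos φ sin λ, z = sin φ).
The central angle between the endpoints is δ = arccos(p₁·p₂) ≈ 0.504 rad (28.9°).
Interpolate at f = 2/5 with slerp weights a = sin((1−f)δ)/sin δ ≈ 0.617, b = sin(fδ)/sin δ ≈ 0.415.
p = a·p₁ + b·p₂ ≈ (0.712, 0.203, 0.672); φ = arcsin(p_z) ≈ 42.22°, λ = atan2(p_y, p_x) ≈ 15.91°.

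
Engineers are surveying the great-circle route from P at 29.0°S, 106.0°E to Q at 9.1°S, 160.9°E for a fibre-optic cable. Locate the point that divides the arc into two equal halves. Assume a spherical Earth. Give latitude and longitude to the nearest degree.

≈ 21°S, 135°E

Convert each endpoint to a unit vector on the sphere (x = cos φ cos λ, y = cos φ sin λ, z = sin φ).
The central angle between the endpoints is δ = arccos(p₁·p₂) ≈ 0.960 rad (55.0°).
Interpolate at f = 1/2 with slerp weights a = sin((1−f)δ)/sin δ ≈ 0.564, b = sin(fδ)/sin δ ≈ 0.564.
p = a·p₁ + b·p₂ ≈ (-0.662, 0.656, -0.362); φ = arcsin(p_z) ≈ -21.25°, λ = atan2(p_y, p_x) ≈ 135.25°.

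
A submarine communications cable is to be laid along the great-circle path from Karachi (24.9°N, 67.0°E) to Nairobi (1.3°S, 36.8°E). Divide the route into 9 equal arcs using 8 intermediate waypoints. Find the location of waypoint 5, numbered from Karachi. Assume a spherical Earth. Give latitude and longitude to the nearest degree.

Write both endpoints as unit vectors p₁, p₂ with components (cos φ cos λ, cos φ sin λ, sin φ).
The central angle between the endpoints is δ = arccos(p₁·p₂) ≈ 0.685 rad (39.3°).
Interpolate at f = 5/9 with slerp weights a = sin((1−f)δ)/sin δ ≈ 0.474, b = sin(fδ)/sin δ ≈ 0.587.
p = a·p₁ + b·p₂ ≈ (0.638, 0.747, 0.186); φ = arcsin(p_z) ≈ 10.73°, λ = atan2(p_y, p_x) ≈ 49.51°.

≈ (11°N, 50°E)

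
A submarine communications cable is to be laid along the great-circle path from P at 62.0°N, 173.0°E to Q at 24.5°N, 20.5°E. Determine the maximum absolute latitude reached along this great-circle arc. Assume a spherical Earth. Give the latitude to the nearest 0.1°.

The great circle lies in the plane with unit normal n̂ = (p₁ × p₂)/|p₁ × p₂|.
Here n̂_z ≈ -0.197; the vertex latitude is φ_max = arccos|n̂_z| ≈ 78.6°.

≈ 78.6°N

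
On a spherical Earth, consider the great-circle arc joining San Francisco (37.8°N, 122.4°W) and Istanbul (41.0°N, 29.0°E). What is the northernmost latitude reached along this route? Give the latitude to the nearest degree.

The great circle lies in the plane with unit normal n̂ = (p₁ × p₂)/|p₁ × p₂|.
Here n̂_z ≈ +0.288; the vertex latitude is φ_max = arccos|n̂_z| ≈ 73.3°.
Check via Clairaut: cos φ_max = |cos φ₁| · sin C = cos(37.8°)·sin(21.3°) ≈ 0.288, again giving ≈ 73.3°.

≈ 73°N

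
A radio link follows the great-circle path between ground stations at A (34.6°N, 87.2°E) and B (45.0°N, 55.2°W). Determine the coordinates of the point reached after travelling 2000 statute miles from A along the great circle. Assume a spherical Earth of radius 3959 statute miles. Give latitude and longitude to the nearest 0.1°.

Write both endpoints as unit vectors p₁, p₂ with components (cos φ cos λ, cos φ sin λ, sin φ).
The central angle between the endpoints is δ = arccos(p₁·p₂) ≈ 1.630 rad (93.4°). The total great-circle distance is δ·R ≈ 1.630 × 3959 ≈ 6455 mi, so the target fraction is f = 2000/6455 ≈ 0.310.
Interpolate at f ≈ 0.310 with slerp weights a = sin((1−f)δ)/sin δ ≈ 0.904, b = sin(fδ)/sin δ ≈ 0.485.
p = a·p₁ + b·p₂ ≈ (0.232, 0.462, 0.856); φ = arcsin(p_z) ≈ 58.89°, λ = atan2(p_y, p_x) ≈ 63.32°.

≈ (58.9°N, 63.3°E)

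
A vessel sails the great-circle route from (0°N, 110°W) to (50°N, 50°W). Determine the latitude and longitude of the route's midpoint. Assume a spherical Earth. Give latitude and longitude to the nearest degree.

Convert each endpoint to a unit vector on the sphere (x = cos φ cos λ, y = cos φ sin λ, z = sin φ).
The central angle between the endpoints is δ = arccos(p₁·p₂) ≈ 1.244 rad (71.3°).
Interpolate at f = 1/2 with slerp weights a = sin((1−f)δ)/sin δ ≈ 0.615, b = sin(fδ)/sin δ ≈ 0.615.
p = a·p₁ + b·p₂ ≈ (0.044, -0.881, 0.471); φ = arcsin(p_z) ≈ 28.11°, λ = atan2(p_y, p_x) ≈ -87.16°.

≈ (28°N, 87°W)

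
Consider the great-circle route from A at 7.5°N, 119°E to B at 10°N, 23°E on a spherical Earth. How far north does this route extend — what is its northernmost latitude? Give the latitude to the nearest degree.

The great circle lies in the plane with unit normal n̂ = (p₁ × p₂)/|p₁ × p₂|.
Here n̂_z ≈ -0.974; the vertex latitude is φ_max = arccos|n̂_z| ≈ 13.1°.
Check via Clairaut: cos φ_max = |cos φ₁| · sin C = cos(7.5°)·sin(79.3°) ≈ 0.974, again giving ≈ 13.1°.

≈ 13°N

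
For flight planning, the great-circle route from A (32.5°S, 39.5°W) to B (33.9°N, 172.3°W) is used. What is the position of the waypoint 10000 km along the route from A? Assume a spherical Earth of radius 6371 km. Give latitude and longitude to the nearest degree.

The haversine formula gives a central angle δ ≈ 2.458 rad (140.8°) between the endpoints. The total great-circle distance is δ·R ≈ 2.458 × 6371 ≈ 15660 km, so the target fraction is f = 10000/15660 ≈ 0.639.
Interpolate at f ≈ 0.639 with slerp weights a = sin((1−f)δ)/sin δ ≈ 1.229, b = sin(fδ)/sin δ ≈ 1.583.
p = a·p₁ + b·p₂ ≈ (-0.503, -0.835, 0.223); φ = arcsin(p_z) ≈ 12.88°, λ = atan2(p_y, p_x) ≈ -121.04°.

≈ (13°N, 121°W)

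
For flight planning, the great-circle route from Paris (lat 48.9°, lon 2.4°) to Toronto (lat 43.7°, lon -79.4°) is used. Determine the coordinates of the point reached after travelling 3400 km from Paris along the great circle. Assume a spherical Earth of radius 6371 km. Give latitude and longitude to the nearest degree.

The haversine formula gives a central angle δ ≈ 0.942 rad (54.0°) between the endpoints. The total great-circle distance is δ·R ≈ 0.942 × 6371 ≈ 6000 km, so the target fraction is f = 3400/6000 ≈ 0.567.
Interpolate at f ≈ 0.567 with slerp weights a = sin((1−f)δ)/sin δ ≈ 0.491, b = sin(fδ)/sin δ ≈ 0.629.
p = a·p₁ + b·p₂ ≈ (0.406, -0.434, 0.804); φ = arcsin(p_z) ≈ 53.56°, λ = atan2(p_y, p_x) ≈ -46.88°.

≈ lat 54°, lon -47°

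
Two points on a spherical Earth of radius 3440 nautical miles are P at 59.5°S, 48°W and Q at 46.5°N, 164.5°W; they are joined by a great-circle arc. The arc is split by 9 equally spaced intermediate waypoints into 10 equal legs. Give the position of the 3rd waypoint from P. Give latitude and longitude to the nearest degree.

≈ 35°S, 103°W

The haversine formula gives a central angle δ ≈ 2.467 rad (141.3°) between the endpoints.
Interpolate at f = 3/10 with slerp weights a = sin((1−f)δ)/sin δ ≈ 1.581, b = sin(fδ)/sin δ ≈ 1.080.
p = a·p₁ + b·p₂ ≈ (-0.179, -0.795, -0.580); φ = arcsin(p_z) ≈ -35.42°, λ = atan2(p_y, p_x) ≈ -102.69°.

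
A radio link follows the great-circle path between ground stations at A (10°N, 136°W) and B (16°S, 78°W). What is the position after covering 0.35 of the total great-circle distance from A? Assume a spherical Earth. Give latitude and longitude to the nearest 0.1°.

The haversine formula gives a central angle δ ≈ 1.100 rad (63.0°) between the endpoints.
Interpolate at f = 0.35 with slerp weights a = sin((1−f)δ)/sin δ ≈ 0.736, b = sin(fδ)/sin δ ≈ 0.421.
p = a·p₁ + b·p₂ ≈ (-0.437, -0.899, 0.012); φ = arcsin(p_z) ≈ 0.66°, λ = atan2(p_y, p_x) ≈ -115.91°.

≈ (0.7°N, 115.9°W)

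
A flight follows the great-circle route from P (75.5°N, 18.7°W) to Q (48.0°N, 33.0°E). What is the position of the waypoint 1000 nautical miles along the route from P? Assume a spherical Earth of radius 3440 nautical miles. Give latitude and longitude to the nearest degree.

Convert each endpoint to a unit vector on the sphere (x = cos φ cos λ, y = cos φ sin λ, z = sin φ).
The central angle between the endpoints is δ = arccos(p₁·p₂) ≈ 0.604 rad (34.6°). The total great-circle distance is δ·R ≈ 0.604 × 3440 ≈ 2076 nmi, so the target fraction is f = 1000/2076 ≈ 0.482.
Interpolate at f ≈ 0.482 with slerp weights a = sin((1−f)δ)/sin δ ≈ 0.542, b = sin(fδ)/sin δ ≈ 0.505.
p = a·p₁ + b·p₂ ≈ (0.412, 0.140, 0.900); φ = arcsin(p_z) ≈ 64.20°, λ = atan2(p_y, p_x) ≈ 18.83°.

≈ (64°N, 19°E)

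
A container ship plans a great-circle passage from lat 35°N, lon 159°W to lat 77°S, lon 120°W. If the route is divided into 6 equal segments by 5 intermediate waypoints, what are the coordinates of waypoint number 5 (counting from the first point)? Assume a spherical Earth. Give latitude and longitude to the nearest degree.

≈ lat 59°S, lon 141°W

Convert each endpoint to a unit vector on the sphere (x = cos φ cos λ, y = cos φ sin λ, z = sin φ).
The central angle between the endpoints is δ = arccos(p₁·p₂) ≈ 1.999 rad (114.6°).
Interpolate at f = 5/6 with slerp weights a = sin((1−f)δ)/sin δ ≈ 0.360, b = sin(fδ)/sin δ ≈ 1.094.
p = a·p₁ + b·p₂ ≈ (-0.398, -0.319, -0.860); φ = arcsin(p_z) ≈ -59.33°, λ = atan2(p_y, p_x) ≈ -141.32°.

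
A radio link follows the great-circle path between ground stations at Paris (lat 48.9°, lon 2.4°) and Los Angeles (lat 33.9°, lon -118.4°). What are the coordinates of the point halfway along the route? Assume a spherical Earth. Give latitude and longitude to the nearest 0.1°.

≈ lat 60.2°, lon -69.5°

Write both endpoints as unit vectors p₁, p₂ with components (cos φ cos λ, cos φ sin λ, sin φ).
The central angle between the endpoints is δ = arccos(p₁·p₂) ≈ 1.429 rad (81.9°).
Interpolate at f = 1/2 with slerp weights a = sin((1−f)δ)/sin δ ≈ 0.662, b = sin(fδ)/sin δ ≈ 0.662.
p = a·p₁ + b·p₂ ≈ (0.173, -0.465, 0.868); φ = arcsin(p_z) ≈ 60.24°, λ = atan2(p_y, p_x) ≈ -69.55°.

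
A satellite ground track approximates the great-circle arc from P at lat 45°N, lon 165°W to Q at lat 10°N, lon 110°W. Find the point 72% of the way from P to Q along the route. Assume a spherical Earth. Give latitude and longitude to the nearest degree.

From cos δ = sin φ₁ sin φ₂ + cos φ₁ cos φ₂ cos Δλ, the central angle is δ ≈ 1.021 rad (58.5°).
Interpolate at f = 0.72 with slerp weights a = sin((1−f)δ)/sin δ ≈ 0.331, b = sin(fδ)/sin δ ≈ 0.787.
p = a·p₁ + b·p₂ ≈ (-0.491, -0.789, 0.370); φ = arcsin(p_z) ≈ 21.75°, λ = atan2(p_y, p_x) ≈ -121.90°.

≈ lat 22°N, lon 122°W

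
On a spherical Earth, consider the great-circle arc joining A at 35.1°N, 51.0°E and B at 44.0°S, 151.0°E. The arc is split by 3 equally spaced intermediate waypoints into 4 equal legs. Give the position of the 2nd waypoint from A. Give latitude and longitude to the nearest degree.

≈ 7°S, 97°E

Write both endpoints as unit vectors p₁, p₂ with components (cos φ cos λ, cos φ sin λ, sin φ).
The central angle between the endpoints is δ = arccos(p₁·p₂) ≈ 2.096 rad (120.1°).
Interpolate at f = 2/4 with slerp weights a = sin((1−f)δ)/sin δ ≈ 1.002, b = sin(fδ)/sin δ ≈ 1.002.
p = a·p₁ + b·p₂ ≈ (-0.114, 0.986, -0.120); φ = arcsin(p_z) ≈ -6.88°, λ = atan2(p_y, p_x) ≈ 96.62°.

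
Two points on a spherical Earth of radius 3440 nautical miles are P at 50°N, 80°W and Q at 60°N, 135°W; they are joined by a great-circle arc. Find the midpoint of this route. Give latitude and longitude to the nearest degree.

≈ 58°N, 104°W

Convert each endpoint to a unit vector on the sphere (x = cos φ cos λ, y = cos φ sin λ, z = sin φ).
The central angle between the endpoints is δ = arccos(p₁·p₂) ≈ 0.559 rad (32.0°).
Interpolate at f = 1/2 with slerp weights a = sin((1−f)δ)/sin δ ≈ 0.520, b = sin(fδ)/sin δ ≈ 0.520.
p = a·p₁ + b·p₂ ≈ (-0.126, -0.513, 0.849); φ = arcsin(p_z) ≈ 58.10°, λ = atan2(p_y, p_x) ≈ -103.78°.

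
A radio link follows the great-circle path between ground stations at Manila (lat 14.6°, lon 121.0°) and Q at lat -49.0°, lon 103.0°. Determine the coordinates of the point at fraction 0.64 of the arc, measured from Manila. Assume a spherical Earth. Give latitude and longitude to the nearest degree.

Write both endpoints as unit vectors p₁, p₂ with components (cos φ cos λ, cos φ sin λ, sin φ).
The central angle between the endpoints is δ = arccos(p₁·p₂) ≈ 1.144 rad (65.6°).
Interpolate at f = 0.64 with slerp weights a = sin((1−f)δ)/sin δ ≈ 0.440, b = sin(fδ)/sin δ ≈ 0.734.
p = a·p₁ + b·p₂ ≈ (-0.328, 0.834, -0.443); φ = arcsin(p_z) ≈ -26.32°, λ = atan2(p_y, p_x) ≈ 111.44°.

≈ lat -26°, lon 111°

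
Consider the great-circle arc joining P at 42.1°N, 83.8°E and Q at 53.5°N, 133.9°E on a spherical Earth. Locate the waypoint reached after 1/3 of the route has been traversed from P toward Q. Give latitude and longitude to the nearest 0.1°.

Convert each endpoint to a unit vector on the sphere (x = cos φ cos λ, y = cos φ sin λ, z = sin φ).
The central angle between the endpoints is δ = arccos(p₁·p₂) ≈ 0.606 rad (34.7°).
Interpolate at f = 1/3 with slerp weights a = sin((1−f)δ)/sin δ ≈ 0.690, b = sin(fδ)/sin δ ≈ 0.352.
p = a·p₁ + b·p₂ ≈ (-0.090, 0.660, 0.746); φ = arcsin(p_z) ≈ 48.23°, λ = atan2(p_y, p_x) ≈ 97.76°.

≈ 48.2°N, 97.8°E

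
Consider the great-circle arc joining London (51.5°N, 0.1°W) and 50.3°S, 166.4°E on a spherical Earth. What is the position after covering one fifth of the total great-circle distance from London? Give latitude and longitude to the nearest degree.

The haversine formula gives a central angle δ ≈ 2.992 rad (171.4°) between the endpoints.
Interpolate at f = 1/5 with slerp weights a = sin((1−f)δ)/sin δ ≈ 4.557, b = sin(fδ)/sin δ ≈ 3.773.
p = a·p₁ + b·p₂ ≈ (0.494, 0.562, 0.663); φ = arcsin(p_z) ≈ 41.56°, λ = atan2(p_y, p_x) ≈ 48.66°.

≈ 42°N, 49°E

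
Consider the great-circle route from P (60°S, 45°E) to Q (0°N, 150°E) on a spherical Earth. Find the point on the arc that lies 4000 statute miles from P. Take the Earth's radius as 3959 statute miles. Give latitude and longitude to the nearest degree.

≈ (34°S, 128°E)

Write both endpoints as unit vectors p₁, p₂ with components (cos φ cos λ, cos φ sin λ, sin φ).
The central angle between the endpoints is δ = arccos(p₁·p₂) ≈ 1.701 rad (97.4°). The total great-circle distance is δ·R ≈ 1.701 × 3959 ≈ 6733 mi, so the target fraction is f = 4000/6733 ≈ 0.594.
Interpolate at f ≈ 0.594 with slerp weights a = sin((1−f)δ)/sin δ ≈ 0.642, b = sin(fδ)/sin δ ≈ 0.854.
p = a·p₁ + b·p₂ ≈ (-0.513, 0.654, -0.556); φ = arcsin(p_z) ≈ -33.78°, λ = atan2(p_y, p_x) ≈ 128.09°.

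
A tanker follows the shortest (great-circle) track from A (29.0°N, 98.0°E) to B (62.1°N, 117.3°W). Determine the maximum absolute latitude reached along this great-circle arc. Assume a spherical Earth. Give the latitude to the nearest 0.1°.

≈ 76.3°N

The great circle lies in the plane with unit normal n̂ = (p₁ × p₂)/|p₁ × p₂|.
Here n̂_z ≈ +0.238; the vertex latitude is φ_max = arccos|n̂_z| ≈ 76.3°.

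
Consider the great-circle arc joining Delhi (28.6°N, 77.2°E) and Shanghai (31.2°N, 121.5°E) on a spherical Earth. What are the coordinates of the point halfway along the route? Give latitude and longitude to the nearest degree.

≈ 32°N, 99°E

Convert each endpoint to a unit vector on the sphere (x = cos φ cos λ, y = cos φ sin λ, z = sin φ).
The central angle between the endpoints is δ = arccos(p₁·p₂) ≈ 0.667 rad (38.2°).
Interpolate at f = 1/2 with slerp weights a = sin((1−f)δ)/sin δ ≈ 0.529, b = sin(fδ)/sin δ ≈ 0.529.
p = a·p₁ + b·p₂ ≈ (-0.134, 0.839, 0.527); φ = arcsin(p_z) ≈ 31.83°, λ = atan2(p_y, p_x) ≈ 99.05°.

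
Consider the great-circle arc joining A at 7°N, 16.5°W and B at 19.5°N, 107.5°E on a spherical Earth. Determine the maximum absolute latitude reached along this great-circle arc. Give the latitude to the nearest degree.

The great circle lies in the plane with unit normal n̂ = (p₁ × p₂)/|p₁ × p₂|.
Here n̂_z ≈ +0.886; the vertex latitude is φ_max = arccos|n̂_z| ≈ 27.7°.
Check via Clairaut: cos φ_max = |cos φ₁| · sin C = cos(7.0°)·sin(63.2°) ≈ 0.886, again giving ≈ 27.7°.

≈ 28°N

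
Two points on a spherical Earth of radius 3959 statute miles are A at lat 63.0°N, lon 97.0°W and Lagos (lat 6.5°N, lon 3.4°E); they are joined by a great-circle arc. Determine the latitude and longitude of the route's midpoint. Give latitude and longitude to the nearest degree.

≈ lat 45°N, lon 23°W

Write both endpoints as unit vectors p₁, p₂ with components (cos φ cos λ, cos φ sin λ, sin φ).
The central angle between the endpoints is δ = arccos(p₁·p₂) ≈ 1.551 rad (88.9°).
Interpolate at f = 1/2 with slerp weights a = sin((1−f)δ)/sin δ ≈ 0.700, b = sin(fδ)/sin δ ≈ 0.700.
p = a·p₁ + b·p₂ ≈ (0.656, -0.274, 0.703); φ = arcsin(p_z) ≈ 44.69°, λ = atan2(p_y, p_x) ≈ -22.70°.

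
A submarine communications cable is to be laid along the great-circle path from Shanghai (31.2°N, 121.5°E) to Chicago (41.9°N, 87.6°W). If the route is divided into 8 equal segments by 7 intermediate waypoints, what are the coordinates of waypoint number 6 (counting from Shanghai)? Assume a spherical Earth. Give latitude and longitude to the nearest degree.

≈ 63°N, 112°W

Write both endpoints as unit vectors p₁, p₂ with components (cos φ cos λ, cos φ sin λ, sin φ).
The central angle between the endpoints is δ = arccos(p₁·p₂) ≈ 1.783 rad (102.1°).
Interpolate at f = 6/8 with slerp weights a = sin((1−f)δ)/sin δ ≈ 0.441, b = sin(fδ)/sin δ ≈ 0.995.
p = a·p₁ + b·p₂ ≈ (-0.166, -0.418, 0.893); φ = arcsin(p_z) ≈ 63.25°, λ = atan2(p_y, p_x) ≈ -111.65°.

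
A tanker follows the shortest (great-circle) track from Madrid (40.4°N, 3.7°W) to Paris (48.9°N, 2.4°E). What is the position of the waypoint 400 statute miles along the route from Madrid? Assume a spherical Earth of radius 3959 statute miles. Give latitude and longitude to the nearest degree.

≈ (46°N, 0°E)

Write both endpoints as unit vectors p₁, p₂ with components (cos φ cos λ, cos φ sin λ, sin φ).
The central angle between the endpoints is δ = arccos(p₁·p₂) ≈ 0.166 rad (9.5°). The total great-circle distance is δ·R ≈ 0.166 × 3959 ≈ 659 mi, so the target fraction is f = 400/659 ≈ 0.607.
Interpolate at f ≈ 0.607 with slerp weights a = sin((1−f)δ)/sin δ ≈ 0.394, b = sin(fδ)/sin δ ≈ 0.609.
p = a·p₁ + b·p₂ ≈ (0.700, -0.003, 0.714); φ = arcsin(p_z) ≈ 45.60°, λ = atan2(p_y, p_x) ≈ -0.22°.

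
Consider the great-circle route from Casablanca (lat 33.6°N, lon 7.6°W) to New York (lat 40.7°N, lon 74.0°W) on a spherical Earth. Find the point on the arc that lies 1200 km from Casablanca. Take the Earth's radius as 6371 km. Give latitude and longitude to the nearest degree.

Convert each endpoint to a unit vector on the sphere (x = cos φ cos λ, y = cos φ sin λ, z = sin φ).
The central angle between the endpoints is δ = arccos(p₁·p₂) ≈ 0.910 rad (52.1°). The total great-circle distance is δ·R ≈ 0.910 × 6371 ≈ 5798 km, so the target fraction is f = 1200/5798 ≈ 0.207.
Interpolate at f ≈ 0.207 with slerp weights a = sin((1−f)δ)/sin δ ≈ 0.837, b = sin(fδ)/sin δ ≈ 0.237.
p = a·p₁ + b·p₂ ≈ (0.740, -0.265, 0.618); φ = arcsin(p_z) ≈ 38.15°, λ = atan2(p_y, p_x) ≈ -19.69°.

≈ lat 38°N, lon 20°W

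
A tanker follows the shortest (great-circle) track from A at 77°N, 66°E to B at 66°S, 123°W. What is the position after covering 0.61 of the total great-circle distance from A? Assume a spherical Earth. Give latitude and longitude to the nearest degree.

Write both endpoints as unit vectors p₁, p₂ with components (cos φ cos λ, cos φ sin λ, sin φ).
The central angle between the endpoints is δ = arccos(p₁·p₂) ≈ 2.944 rad (168.7°).
Interpolate at f = 0.61 with slerp weights a = sin((1−f)δ)/sin δ ≈ 4.641, b = sin(fδ)/sin δ ≈ 4.960.
p = a·p₁ + b·p₂ ≈ (-0.674, -0.738, -0.010); φ = arcsin(p_z) ≈ -0.56°, λ = atan2(p_y, p_x) ≈ -132.40°.

≈ 1°S, 132°W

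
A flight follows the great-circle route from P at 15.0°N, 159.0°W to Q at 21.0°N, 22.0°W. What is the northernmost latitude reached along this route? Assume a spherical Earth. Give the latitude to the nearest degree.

≈ 42°N

The great circle lies in the plane with unit normal n̂ = (p₁ × p₂)/|p₁ × p₂|.
Here n̂_z ≈ +0.746; the vertex latitude is φ_max = arccos|n̂_z| ≈ 41.7°.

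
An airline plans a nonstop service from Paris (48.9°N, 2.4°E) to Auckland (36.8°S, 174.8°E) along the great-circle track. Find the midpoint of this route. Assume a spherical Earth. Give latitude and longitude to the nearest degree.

The haversine formula gives a central angle δ ≈ 2.909 rad (166.7°) between the endpoints.
Interpolate at f = 1/2 with slerp weights a = sin((1−f)δ)/sin δ ≈ 4.316, b = sin(fδ)/sin δ ≈ 4.316.
p = a·p₁ + b·p₂ ≈ (-0.607, 0.432, 0.667); φ = arcsin(p_z) ≈ 41.84°, λ = atan2(p_y, p_x) ≈ 144.56°.

≈ 42°N, 145°E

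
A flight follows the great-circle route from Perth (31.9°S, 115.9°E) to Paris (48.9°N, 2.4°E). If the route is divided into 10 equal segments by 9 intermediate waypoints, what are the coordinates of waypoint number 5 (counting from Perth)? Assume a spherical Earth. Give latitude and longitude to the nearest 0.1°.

≈ 15.0°N, 70.1°E

The haversine formula gives a central angle δ ≈ 2.240 rad (128.4°) between the endpoints.
Interpolate at f = 5/10 with slerp weights a = sin((1−f)δ)/sin δ ≈ 1.148, b = sin(fδ)/sin δ ≈ 1.148.
p = a·p₁ + b·p₂ ≈ (0.328, 0.908, 0.258); φ = arcsin(p_z) ≈ 14.98°, λ = atan2(p_y, p_x) ≈ 70.13°.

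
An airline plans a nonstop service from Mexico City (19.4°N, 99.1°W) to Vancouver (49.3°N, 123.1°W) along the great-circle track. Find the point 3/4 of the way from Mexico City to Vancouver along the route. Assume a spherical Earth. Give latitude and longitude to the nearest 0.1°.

Write both endpoints as unit vectors p₁, p₂ with components (cos φ cos λ, cos φ sin λ, sin φ).
The central angle between the endpoints is δ = arccos(p₁·p₂) ≈ 0.620 rad (35.5°).
Interpolate at f = 3/4 with slerp weights a = sin((1−f)δ)/sin δ ≈ 0.266, b = sin(fδ)/sin δ ≈ 0.772.
p = a·p₁ + b·p₂ ≈ (-0.314, -0.669, 0.673); φ = arcsin(p_z) ≈ 42.33°, λ = atan2(p_y, p_x) ≈ -115.17°.

≈ 42.3°N, 115.2°W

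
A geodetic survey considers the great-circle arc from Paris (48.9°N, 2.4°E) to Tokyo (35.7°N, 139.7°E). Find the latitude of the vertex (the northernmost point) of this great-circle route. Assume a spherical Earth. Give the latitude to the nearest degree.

The great circle lies in the plane with unit normal n̂ = (p₁ × p₂)/|p₁ × p₂|.
Here n̂_z ≈ +0.362; the vertex latitude is φ_max = arccos|n̂_z| ≈ 68.7°.
Check via Clairaut: cos φ_max = |cos φ₁| · sin C = cos(48.9°)·sin(33.5°) ≈ 0.362, again giving ≈ 68.7°.

≈ 69°N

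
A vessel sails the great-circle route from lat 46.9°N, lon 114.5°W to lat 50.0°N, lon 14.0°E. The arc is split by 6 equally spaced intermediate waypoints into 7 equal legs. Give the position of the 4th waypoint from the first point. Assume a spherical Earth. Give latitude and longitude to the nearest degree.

The haversine formula gives a central angle δ ≈ 1.281 rad (73.4°) between the endpoints.
Interpolate at f = 4/7 with slerp weights a = sin((1−f)δ)/sin δ ≈ 0.545, b = sin(fδ)/sin δ ≈ 0.697.
p = a·p₁ + b·p₂ ≈ (0.281, -0.230, 0.932); φ = arcsin(p_z) ≈ 68.72°, λ = atan2(p_y, p_x) ≈ -39.34°.

≈ lat 69°N, lon 39°W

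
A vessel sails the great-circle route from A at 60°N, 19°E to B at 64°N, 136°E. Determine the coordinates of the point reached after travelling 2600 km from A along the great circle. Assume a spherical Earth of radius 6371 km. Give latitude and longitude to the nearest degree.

≈ 74°N, 71°E

Write both endpoints as unit vectors p₁, p₂ with components (cos φ cos λ, cos φ sin λ, sin φ).
The central angle between the endpoints is δ = arccos(p₁·p₂) ≈ 0.825 rad (47.2°). The total great-circle distance is δ·R ≈ 0.825 × 6371 ≈ 5253 km, so the target fraction is f = 2600/5253 ≈ 0.495.
Interpolate at f ≈ 0.495 with slerp weights a = sin((1−f)δ)/sin δ ≈ 0.551, b = sin(fδ)/sin δ ≈ 0.540.
p = a·p₁ + b·p₂ ≈ (0.090, 0.254, 0.963); φ = arcsin(p_z) ≈ 74.35°, λ = atan2(p_y, p_x) ≈ 70.50°.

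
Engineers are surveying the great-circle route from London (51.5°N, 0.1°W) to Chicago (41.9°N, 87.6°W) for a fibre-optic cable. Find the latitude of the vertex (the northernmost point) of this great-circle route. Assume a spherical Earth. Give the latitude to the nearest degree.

The great circle lies in the plane with unit normal n̂ = (p₁ × p₂)/|p₁ × p₂|.
Here n̂_z ≈ -0.551; the vertex latitude is φ_max = arccos|n̂_z| ≈ 56.6°.

≈ 57°N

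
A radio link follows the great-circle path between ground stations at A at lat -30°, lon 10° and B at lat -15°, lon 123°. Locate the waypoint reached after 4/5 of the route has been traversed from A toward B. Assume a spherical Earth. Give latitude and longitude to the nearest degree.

Convert each endpoint to a unit vector on the sphere (x = cos φ cos λ, y = cos φ sin λ, z = sin φ).
The central angle between the endpoints is δ = arccos(p₁·p₂) ≈ 1.770 rad (101.4°).
Interpolate at f = 4/5 with slerp weights a = sin((1−f)δ)/sin δ ≈ 0.354, b = sin(fδ)/sin δ ≈ 1.008.
p = a·p₁ + b·p₂ ≈ (-0.229, 0.870, -0.438); φ = arcsin(p_z) ≈ -25.95°, λ = atan2(p_y, p_x) ≈ 104.73°.

≈ lat -26°, lon 105°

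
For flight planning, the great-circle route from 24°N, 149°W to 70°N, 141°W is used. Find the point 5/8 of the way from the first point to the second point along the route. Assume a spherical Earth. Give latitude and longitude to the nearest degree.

The haversine formula gives a central angle δ ≈ 0.807 rad (46.2°) between the endpoints.
Interpolate at f = 5/8 with slerp weights a = sin((1−f)δ)/sin δ ≈ 0.413, b = sin(fδ)/sin δ ≈ 0.669.
p = a·p₁ + b·p₂ ≈ (-0.501, -0.338, 0.797); φ = arcsin(p_z) ≈ 52.81°, λ = atan2(p_y, p_x) ≈ -145.98°.

≈ 53°N, 146°W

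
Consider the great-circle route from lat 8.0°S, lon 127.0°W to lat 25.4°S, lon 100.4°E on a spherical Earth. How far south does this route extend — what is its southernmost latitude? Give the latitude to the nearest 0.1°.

The great circle lies in the plane with unit normal n̂ = (p₁ × p₂)/|p₁ × p₂|.
Here n̂_z ≈ -0.786; the vertex latitude is φ_max = arccos|n̂_z| ≈ 38.2°.

≈ 38.2°S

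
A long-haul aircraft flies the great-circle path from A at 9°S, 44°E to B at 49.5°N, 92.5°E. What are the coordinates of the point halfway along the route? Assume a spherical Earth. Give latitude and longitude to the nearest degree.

Convert each endpoint to a unit vector on the sphere (x = cos φ cos λ, y = cos φ sin λ, z = sin φ).
The central angle between the endpoints is δ = arccos(p₁·p₂) ≈ 1.260 rad (72.2°).
Interpolate at f = 1/2 with slerp weights a = sin((1−f)δ)/sin δ ≈ 0.619, b = sin(fδ)/sin δ ≈ 0.619.
p = a·p₁ + b·p₂ ≈ (0.422, 0.826, 0.374); φ = arcsin(p_z) ≈ 21.94°, λ = atan2(p_y, p_x) ≈ 62.93°.

≈ 22°N, 63°E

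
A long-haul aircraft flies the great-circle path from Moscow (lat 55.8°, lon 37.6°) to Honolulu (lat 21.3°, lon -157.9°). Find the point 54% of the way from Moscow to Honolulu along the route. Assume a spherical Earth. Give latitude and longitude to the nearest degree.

≈ lat 67°, lon -174°

From cos δ = sin φ₁ sin φ₂ + cos φ₁ cos φ₂ cos Δλ, the central angle is δ ≈ 1.776 rad (101.8°).
Interpolate at f = 0.54 with slerp weights a = sin((1−f)δ)/sin δ ≈ 0.745, b = sin(fδ)/sin δ ≈ 0.836.
p = a·p₁ + b·p₂ ≈ (-0.390, -0.038, 0.920); φ = arcsin(p_z) ≈ 66.91°, λ = atan2(p_y, p_x) ≈ -174.48°.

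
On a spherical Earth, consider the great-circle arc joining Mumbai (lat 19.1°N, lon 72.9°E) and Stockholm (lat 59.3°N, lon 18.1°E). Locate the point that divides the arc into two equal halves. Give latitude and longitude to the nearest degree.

≈ lat 42°N, lon 54°E

Write both endpoints as unit vectors p₁, p₂ with components (cos φ cos λ, cos φ sin λ, sin φ).
The central angle between the endpoints is δ = arccos(p₁·p₂) ≈ 0.977 rad (56.0°).
Interpolate at f = 1/2 with slerp weights a = sin((1−f)δ)/sin δ ≈ 0.566, b = sin(fδ)/sin δ ≈ 0.566.
p = a·p₁ + b·p₂ ≈ (0.432, 0.601, 0.672); φ = arcsin(p_z) ≈ 42.23°, λ = atan2(p_y, p_x) ≈ 54.29°.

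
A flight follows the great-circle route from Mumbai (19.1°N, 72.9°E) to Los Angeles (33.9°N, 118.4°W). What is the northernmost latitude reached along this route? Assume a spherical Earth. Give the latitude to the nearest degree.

≈ 79°N

The great circle lies in the plane with unit normal n̂ = (p₁ × p₂)/|p₁ × p₂|.
Here n̂_z ≈ +0.190; the vertex latitude is φ_max = arccos|n̂_z| ≈ 79.1°.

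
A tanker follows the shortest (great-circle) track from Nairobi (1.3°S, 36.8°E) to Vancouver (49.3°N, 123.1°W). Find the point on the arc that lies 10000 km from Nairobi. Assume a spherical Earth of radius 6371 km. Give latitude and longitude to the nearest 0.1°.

From cos δ = sin φ₁ sin φ₂ + cos φ₁ cos φ₂ cos Δλ, the central angle is δ ≈ 2.252 rad (129.0°). The total great-circle distance is δ·R ≈ 2.252 × 6371 ≈ 14345 km, so the target fraction is f = 10000/14345 ≈ 0.697.
Interpolate at f ≈ 0.697 with slerp weights a = sin((1−f)δ)/sin δ ≈ 0.811, b = sin(fδ)/sin δ ≈ 1.287.
p = a·p₁ + b·p₂ ≈ (0.191, -0.217, 0.957); φ = arcsin(p_z) ≈ 73.18°, λ = atan2(p_y, p_x) ≈ -48.66°.

≈ (73.2°N, 48.7°W)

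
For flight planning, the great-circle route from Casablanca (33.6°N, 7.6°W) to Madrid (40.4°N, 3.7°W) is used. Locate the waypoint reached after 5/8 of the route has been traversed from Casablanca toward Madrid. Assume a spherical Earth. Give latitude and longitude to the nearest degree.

Write both endpoints as unit vectors p₁, p₂ with components (cos φ cos λ, cos φ sin λ, sin φ).
The central angle between the endpoints is δ = arccos(p₁·p₂) ≈ 0.131 rad (7.5°).
Interpolate at f = 5/8 with slerp weights a = sin((1−f)δ)/sin δ ≈ 0.376, b = sin(fδ)/sin δ ≈ 0.626.
p = a·p₁ + b·p₂ ≈ (0.786, -0.072, 0.614); φ = arcsin(p_z) ≈ 37.87°, λ = atan2(p_y, p_x) ≈ -5.25°.

≈ 38°N, 5°W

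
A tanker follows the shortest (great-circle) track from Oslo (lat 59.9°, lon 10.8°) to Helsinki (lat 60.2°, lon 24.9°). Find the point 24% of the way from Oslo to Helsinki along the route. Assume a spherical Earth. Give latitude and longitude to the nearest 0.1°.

≈ lat 60.1°, lon 14.2°

The haversine formula gives a central angle δ ≈ 0.123 rad (7.0°) between the endpoints.
Interpolate at f = 0.24 with slerp weights a = sin((1−f)δ)/sin δ ≈ 0.761, b = sin(fδ)/sin δ ≈ 0.241.
p = a·p₁ + b·p₂ ≈ (0.483, 0.122, 0.867); φ = arcsin(p_z) ≈ 60.11°, λ = atan2(p_y, p_x) ≈ 14.15°.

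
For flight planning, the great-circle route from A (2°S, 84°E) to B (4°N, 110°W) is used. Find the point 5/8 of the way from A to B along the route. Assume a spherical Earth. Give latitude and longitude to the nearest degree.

From cos δ = sin φ₁ sin φ₂ + cos φ₁ cos φ₂ cos Δλ, the central angle is δ ≈ 2.895 rad (165.9°).
Interpolate at f = 5/8 with slerp weights a = sin((1−f)δ)/sin δ ≈ 3.626, b = sin(fδ)/sin δ ≈ 3.982.
p = a·p₁ + b·p₂ ≈ (-0.980, -0.130, 0.151); φ = arcsin(p_z) ≈ 8.70°, λ = atan2(p_y, p_x) ≈ -172.47°.

≈ (9°N, 172°W)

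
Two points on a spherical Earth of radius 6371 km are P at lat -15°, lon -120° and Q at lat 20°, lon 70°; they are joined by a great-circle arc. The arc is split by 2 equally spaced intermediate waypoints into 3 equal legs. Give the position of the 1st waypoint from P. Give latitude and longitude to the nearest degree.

≈ lat 14°, lon -169°

From cos δ = sin φ₁ sin φ₂ + cos φ₁ cos φ₂ cos Δλ, the central angle is δ ≈ 2.954 rad (169.2°).
Interpolate at f = 1/3 with slerp weights a = sin((1−f)δ)/sin δ ≈ 4.935, b = sin(fδ)/sin δ ≈ 4.460.
p = a·p₁ + b·p₂ ≈ (-0.950, -0.190, 0.248); φ = arcsin(p_z) ≈ 14.37°, λ = atan2(p_y, p_x) ≈ -168.71°.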